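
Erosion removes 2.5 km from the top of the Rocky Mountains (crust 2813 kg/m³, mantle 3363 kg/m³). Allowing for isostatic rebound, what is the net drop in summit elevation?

0.409 km

Rebound u = e ρ_c/ρ_m = 2.5 km × 2813/3363 = 2.091 km.
Net surface drop = e − u = 2.5 km − 2.091 km = e (ρ_m − ρ_c)/ρ_m = 0.409 km.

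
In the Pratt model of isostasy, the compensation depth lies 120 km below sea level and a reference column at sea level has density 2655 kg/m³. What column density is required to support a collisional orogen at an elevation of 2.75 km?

Pratt balance: ρ_ref D = ρ (D + h).
ρ = ρ_ref D/(D + h) = 2655 × 120 km/(120 km + 2.75 km) = 2600 kg/m³.

2600 kg/m³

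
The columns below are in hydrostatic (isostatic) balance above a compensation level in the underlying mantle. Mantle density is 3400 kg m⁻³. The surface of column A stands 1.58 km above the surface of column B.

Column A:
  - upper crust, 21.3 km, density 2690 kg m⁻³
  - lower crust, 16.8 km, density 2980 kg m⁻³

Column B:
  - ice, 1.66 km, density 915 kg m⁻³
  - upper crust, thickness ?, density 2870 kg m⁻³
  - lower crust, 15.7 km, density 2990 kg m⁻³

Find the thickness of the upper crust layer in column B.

Take the compensation level at the base of the deeper column (depth z_c below the surface of column A) and equate Σ ρ_i t_i down to z_c; mantle fills any gap and the z_c terms cancel.
Column A: 21.3×2690 + 16.8×2980 + (z_c − 38.1)×3400
Column B: 1.58×0 + 1.66×915 + x×2870 + 15.7×2990 + (z_c − 1.58 − 17.36 − x)×3400
The z_c×3400 term appears on both sides and cancels. Collect the known terms of each column as K = Σ(ρt)_known − 3400 × (depth of known layers): K_A = 107361 − 3400×38.1 = −22179; K_B = 48461.9 − 3400×(1.58 + 17.36) = −15934.1.
Balance: K_A = K_B − x×(3400 − 2870), so x = (K_B − K_A)/(3400 − 2870) = 6244.9/530 = 11.8 km.

11.8 km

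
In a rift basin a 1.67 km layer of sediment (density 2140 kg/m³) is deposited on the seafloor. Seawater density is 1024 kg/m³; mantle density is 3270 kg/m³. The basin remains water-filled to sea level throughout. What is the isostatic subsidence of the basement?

0.83 km

Submarine loading: the sediment displaces seawater, and the subsidence is in turn flooded, so s (ρ_m − ρ_w) = t (ρ_sed − ρ_w).
s = 1.67 km × (2140 − 1024) / (3270 − 1024) = 0.83 km.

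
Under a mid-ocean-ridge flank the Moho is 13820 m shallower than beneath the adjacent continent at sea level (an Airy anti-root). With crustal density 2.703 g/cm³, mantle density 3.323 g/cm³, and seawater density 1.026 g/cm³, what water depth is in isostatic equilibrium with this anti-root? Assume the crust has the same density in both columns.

5110 m

Replacing a thickness d of crust by seawater at the top must be balanced by replacing crust with mantle at the base: d (ρ_c − ρ_w) = a (ρ_m − ρ_c).
d = a (ρ_m − ρ_c)/(ρ_c − ρ_w) = 13820 m × 0.62/1.677 = 5110 m.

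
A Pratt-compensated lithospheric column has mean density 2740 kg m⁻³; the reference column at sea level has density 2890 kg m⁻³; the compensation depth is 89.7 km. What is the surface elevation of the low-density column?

ρ_ref D = ρ (D + h) → h = D (ρ_ref − ρ)/ρ.
h = 89.7 km × (2890 − 2740)/2740 = 4.91 km.

4.91 km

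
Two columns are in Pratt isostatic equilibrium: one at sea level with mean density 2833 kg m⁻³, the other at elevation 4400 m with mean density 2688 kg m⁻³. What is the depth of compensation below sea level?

ρ_ref D = ρ (D + h) → D (ρ_ref − ρ) = ρ h.
D = ρ h/(ρ_ref − ρ) = 2688 × 4400 m/(2833 − 2688) = 81600 m.

81600 m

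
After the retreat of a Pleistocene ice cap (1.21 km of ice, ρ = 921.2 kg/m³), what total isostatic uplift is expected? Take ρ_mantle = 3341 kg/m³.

0.334 km

Removing the load lets mantle flow back in; uplift u satisfies ρ_ice t = ρ_m u.
u = t ρ_ice/ρ_m = 1.21 km × 921.2/3341 = 0.334 km.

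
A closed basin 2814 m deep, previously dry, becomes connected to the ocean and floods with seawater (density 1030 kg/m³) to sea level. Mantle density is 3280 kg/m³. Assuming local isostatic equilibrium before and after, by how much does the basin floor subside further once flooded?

After flooding the water column is d + s deep. Its weight must equal the weight of mantle displaced by the extra subsidence s: (d + s) ρ_w = s ρ_m.
s = d ρ_w / (ρ_m − ρ_w) = 2814 m × 1030/(3280 − 1030) = 1290 m.

1290 m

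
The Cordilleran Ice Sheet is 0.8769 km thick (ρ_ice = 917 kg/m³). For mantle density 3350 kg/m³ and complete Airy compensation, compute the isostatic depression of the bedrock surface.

0.24 km

Equating mass per unit area of the two columns: the ice load ρ_ice t is balanced by mantle displaced below, ρ_m s.
s = t ρ_ice / ρ_m = 0.8769 km × 917/3350 = 0.24 km.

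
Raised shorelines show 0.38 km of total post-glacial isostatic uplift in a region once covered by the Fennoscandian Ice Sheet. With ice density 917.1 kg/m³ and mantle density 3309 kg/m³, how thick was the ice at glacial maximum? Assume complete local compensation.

1.37 km

u = t ρ_ice/ρ_m → t = u ρ_m/ρ_ice = 0.38 km × 3309/917.1 = 1.37 km.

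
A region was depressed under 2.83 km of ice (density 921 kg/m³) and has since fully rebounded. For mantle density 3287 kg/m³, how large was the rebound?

0.793 km

Removing the load lets mantle flow back in; uplift u satisfies ρ_ice t = ρ_m u.
u = t ρ_ice/ρ_m = 2.83 km × 921/3287 = 0.793 km.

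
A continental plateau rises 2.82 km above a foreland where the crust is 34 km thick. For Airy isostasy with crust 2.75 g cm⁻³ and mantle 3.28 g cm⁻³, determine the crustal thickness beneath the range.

51.5 km

Root depth r = h ρ_c / (ρ_m − ρ_c) = 2.82 km × 2.75 / 0.53 = 14.63 km.
Total thickness = T + h + r = 34 km + 2.82 km + 14.63 km = 51.5 km.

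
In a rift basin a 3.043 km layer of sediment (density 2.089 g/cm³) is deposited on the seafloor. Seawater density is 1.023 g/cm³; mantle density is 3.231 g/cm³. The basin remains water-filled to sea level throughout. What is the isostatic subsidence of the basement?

1.47 km

Submarine loading: the sediment displaces seawater, and the subsidence is in turn flooded, so s (ρ_m − ρ_w) = t (ρ_sed − ρ_w).
s = 3.043 km × (2.089 − 1.023) / (3.231 − 1.023) = 1.47 km.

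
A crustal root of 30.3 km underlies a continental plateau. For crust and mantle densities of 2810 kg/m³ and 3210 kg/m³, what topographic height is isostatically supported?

Isostatic balance requires: ρ_c h = (ρ_m − ρ_c) r.
h = r (ρ_m − ρ_c) / ρ_c = 30.3 km × (3210 − 2810) / 2810 = 4.31 km.

4.31 km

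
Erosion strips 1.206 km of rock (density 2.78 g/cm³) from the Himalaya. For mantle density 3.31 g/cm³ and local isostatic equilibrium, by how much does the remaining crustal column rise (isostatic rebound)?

1.01 km

Unloading: uplift u = e ρ_c/ρ_m = 1.206 km × 2.78/3.31 = 1.01 km.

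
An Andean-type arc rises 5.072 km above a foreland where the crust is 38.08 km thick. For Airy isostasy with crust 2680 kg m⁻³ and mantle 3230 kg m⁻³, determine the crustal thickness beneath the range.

67.9 km

Root depth r = h ρ_c / (ρ_m − ρ_c) = 5.072 km × 2680 / 550 = 24.71 km.
Total thickness = T + h + r = 38.08 km + 5.072 km + 24.71 km = 67.9 km.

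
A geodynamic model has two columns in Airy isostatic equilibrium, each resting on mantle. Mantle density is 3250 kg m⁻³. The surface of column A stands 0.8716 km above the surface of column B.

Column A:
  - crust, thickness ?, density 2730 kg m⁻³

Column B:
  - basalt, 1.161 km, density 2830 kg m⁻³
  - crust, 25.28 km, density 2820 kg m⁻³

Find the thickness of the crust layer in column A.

27.3 km

Take the compensation level at the base of the deeper column (depth z_c below the surface of column A) and equate Σ ρ_i t_i down to z_c; mantle fills any gap and the z_c terms cancel.
Column A: x×2730 + (z_c − 0 − x)×3250
Column B: 0.8716×0 + 1.161×2830 + 25.28×2820 + (z_c − 0.8716 − 26.441)×3250
The z_c×3250 term appears on both sides and cancels. Collect the known terms of each column as K = Σ(ρt)_known − 3250 × (depth of known layers): K_A = 0 − 3250×0 = 0; K_B = 74575.23 − 3250×(0.8716 + 26.441) = −14190.72.
Balance: K_A − x×(3250 − 2730) = K_B, so x = (K_A − K_B)/(3250 − 2730) = 14190.7/520 = 27.3 km.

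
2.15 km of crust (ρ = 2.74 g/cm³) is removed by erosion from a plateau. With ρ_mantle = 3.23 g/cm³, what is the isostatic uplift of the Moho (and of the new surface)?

Unloading: uplift u = e ρ_c/ρ_m = 2.15 km × 2.74/3.23 = 1.82 km.

1.82 km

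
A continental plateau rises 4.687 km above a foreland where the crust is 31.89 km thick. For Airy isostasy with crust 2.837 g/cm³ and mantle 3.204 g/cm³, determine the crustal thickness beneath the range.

Root depth r = h ρ_c / (ρ_m − ρ_c) = 4.687 km × 2.837 / 0.367 = 36.23 km.
Total thickness = T + h + r = 31.89 km + 4.687 km + 36.23 km = 72.8 km.

72.8 km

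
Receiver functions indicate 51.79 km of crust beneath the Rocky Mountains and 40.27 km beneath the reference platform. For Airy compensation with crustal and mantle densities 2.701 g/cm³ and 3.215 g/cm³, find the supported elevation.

1.84 km

Excess crust Δ = 51.79 km − 40.27 km = 11.52 km, split between elevation h and root r with h + r = Δ.
Airy balance ρ_c h = (ρ_m − ρ_c) r gives r = h ρ_c/(ρ_m − ρ_c), so h (1 + ρ_c/(ρ_m − ρ_c)) = Δ, i.e. h = Δ (ρ_m − ρ_c)/ρ_m.
h = 11.52 km × 0.514/3.215 = 1.84 km.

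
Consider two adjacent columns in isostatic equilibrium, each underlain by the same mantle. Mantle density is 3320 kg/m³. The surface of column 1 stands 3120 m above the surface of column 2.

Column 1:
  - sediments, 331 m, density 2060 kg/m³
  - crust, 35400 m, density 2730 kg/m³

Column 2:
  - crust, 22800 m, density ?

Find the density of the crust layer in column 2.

Take the compensation level at the base of the deeper column (depth z_c below the surface of column 1) and equate Σ ρ_i t_i down to z_c; mantle fills any gap and the z_c terms cancel.
Column 1: 331×2060 + 35400×2730 + (z_c − 35731)×3320
Column 2: 3120×0 + 22800×ρ + (z_c − 3120 − 22800)×3320
The z_c×3320 term appears on both sides and cancels. Collect the known terms of each column as K = Σ(ρt)_known − 3320 × (depth of known layers): K_1 = 97323860 − 3320×35731 = −21303060; K_2 = 0 − 3320×(3120 + 22800) = −86054400.
Balance: K_1 = K_2 + 22800×ρ, so ρ = (K_1 − K_2)/22800 = 64751300/22800 = 2840 kg/m³.

2840 kg/m³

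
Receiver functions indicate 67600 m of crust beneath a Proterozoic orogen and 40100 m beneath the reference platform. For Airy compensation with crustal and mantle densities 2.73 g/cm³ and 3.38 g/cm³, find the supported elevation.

Excess crust Δ = 67600 m − 40100 m = 27500 m, split between elevation h and root r with h + r = Δ.
Airy balance ρ_c h = (ρ_m − ρ_c) r gives r = h ρ_c/(ρ_m − ρ_c), so h (1 + ρ_c/(ρ_m − ρ_c)) = Δ, i.e. h = Δ (ρ_m − ρ_c)/ρ_m.
h = 27500 m × 0.65/3.38 = 5290 m.

5290 m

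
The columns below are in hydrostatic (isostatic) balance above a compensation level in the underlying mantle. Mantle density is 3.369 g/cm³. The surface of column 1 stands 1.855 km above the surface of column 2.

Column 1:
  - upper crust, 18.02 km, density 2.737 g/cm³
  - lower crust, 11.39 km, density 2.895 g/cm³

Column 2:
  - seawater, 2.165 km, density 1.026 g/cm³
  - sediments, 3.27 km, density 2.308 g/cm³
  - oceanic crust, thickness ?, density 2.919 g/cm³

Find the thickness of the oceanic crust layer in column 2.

4.44 km

Take the compensation level at the base of the deeper column (depth z_c below the surface of column 1) and equate Σ ρ_i t_i down to z_c; mantle fills any gap and the z_c terms cancel.
Column 1: 18.02×2.737 + 11.39×2.895 + (z_c − 29.41)×3.369
Column 2: 1.855×0 + 2.165×1.026 + 3.27×2.308 + x×2.919 + (z_c − 1.855 − 5.435 − x)×3.369
The z_c×3.369 term appears on both sides and cancels. Collect the known terms of each column as K = Σ(ρt)_known − 3.369 × (depth of known layers): K_1 = 82.29479 − 3.369×29.41 = −16.7875; K_2 = 9.76845 − 3.369×(1.855 + 5.435) = −14.79156.
Balance: K_1 = K_2 − x×(3.369 − 2.919), so x = (K_2 − K_1)/(3.369 − 2.919) = 1.99594/0.45 = 4.44 km.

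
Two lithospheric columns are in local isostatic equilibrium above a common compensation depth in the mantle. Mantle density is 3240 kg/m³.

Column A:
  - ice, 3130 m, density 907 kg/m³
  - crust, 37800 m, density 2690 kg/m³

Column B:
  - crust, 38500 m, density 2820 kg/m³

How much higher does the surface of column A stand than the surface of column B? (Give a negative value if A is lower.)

3680 m

For any compensation level in the mantle, the mantle terms cancel and isostasy reduces to e = (Σt_A − Σt_B) − (Σ(ρt)_A − Σ(ρt)_B) / ρ_m.
Σt_A = 40930 m; Σt_B = 38500 m; Σ(ρt)_A = 104520910; Σ(ρt)_B = 108570000 (in m·kg/m³).
e = (40930 − 38500) − (104520910 − 108570000) / 3240 = 3680 m.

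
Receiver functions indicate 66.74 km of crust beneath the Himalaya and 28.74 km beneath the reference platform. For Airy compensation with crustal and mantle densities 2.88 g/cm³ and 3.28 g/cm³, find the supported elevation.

Excess crust Δ = 66.74 km − 28.74 km = 38 km, split between elevation h and root r with h + r = Δ.
Airy balance ρ_c h = (ρ_m − ρ_c) r gives r = h ρ_c/(ρ_m − ρ_c), so h (1 + ρ_c/(ρ_m − ρ_c)) = Δ, i.e. h = Δ (ρ_m − ρ_c)/ρ_m.
h = 38 km × 0.4/3.28 = 4.63 km.

4.63 km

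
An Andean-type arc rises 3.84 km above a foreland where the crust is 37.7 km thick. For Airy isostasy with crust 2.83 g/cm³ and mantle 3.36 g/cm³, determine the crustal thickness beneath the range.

Root depth r = h ρ_c / (ρ_m − ρ_c) = 3.84 km × 2.83 / 0.53 = 20.5 km.
Total thickness = T + h + r = 37.7 km + 3.84 km + 20.5 km = 62 km.

62 km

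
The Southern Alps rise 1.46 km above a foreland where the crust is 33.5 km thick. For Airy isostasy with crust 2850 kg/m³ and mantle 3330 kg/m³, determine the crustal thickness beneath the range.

43.6 km

Root depth r = h ρ_c / (ρ_m − ρ_c) = 1.46 km × 2850 / 480 = 8.669 km.
Total thickness = T + h + r = 33.5 km + 1.46 km + 8.669 km = 43.6 km.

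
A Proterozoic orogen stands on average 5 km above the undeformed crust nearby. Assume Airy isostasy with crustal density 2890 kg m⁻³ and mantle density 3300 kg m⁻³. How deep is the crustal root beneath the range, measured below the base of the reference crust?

35.2 km

Equating mass per unit area of the two columns: the weight of the topography is balanced by the buoyancy of the root, ρ_c h = (ρ_m − ρ_c) r.
r = h · ρ_c / (ρ_m − ρ_c) = 5 km × 2890 / (3300 − 2890) = 35.2 km.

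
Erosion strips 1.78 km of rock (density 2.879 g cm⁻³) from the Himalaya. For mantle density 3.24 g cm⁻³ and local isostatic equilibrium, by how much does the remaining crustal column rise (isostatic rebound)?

Unloading: uplift u = e ρ_c/ρ_m = 1.78 km × 2.879/3.24 = 1.58 km.

1.58 km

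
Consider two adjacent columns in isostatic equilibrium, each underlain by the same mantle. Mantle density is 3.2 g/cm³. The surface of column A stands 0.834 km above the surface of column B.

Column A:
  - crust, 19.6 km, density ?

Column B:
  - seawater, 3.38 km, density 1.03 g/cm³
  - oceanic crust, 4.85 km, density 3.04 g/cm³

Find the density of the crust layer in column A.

2.65 g/cm³

Take the compensation level at the base of the deeper column (depth z_c below the surface of column A) and equate Σ ρ_i t_i down to z_c; mantle fills any gap and the z_c terms cancel.
Column A: 19.6×ρ + (z_c − 19.6)×3.2
Column B: 0.834×0 + 3.38×1.03 + 4.85×3.04 + (z_c − 0.834 − 8.23)×3.2
The z_c×3.2 term appears on both sides and cancels. Collect the known terms of each column as K = Σ(ρt)_known − 3.2 × (depth of known layers): K_A = 0 − 3.2×19.6 = −62.72; K_B = 18.2254 − 3.2×(0.834 + 8.23) = −10.7794.
Balance: K_A + 19.6×ρ = K_B, so ρ = (K_B − K_A)/19.6 = 51.9406/19.6 = 2.65 g/cm³.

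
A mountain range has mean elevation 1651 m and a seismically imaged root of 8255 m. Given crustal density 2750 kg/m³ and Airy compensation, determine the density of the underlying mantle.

Airy balance: ρ_c h = (ρ_m − ρ_c) r → ρ_m = ρ_c (1 + h/r).
ρ_m = 2750 × (1 + 1651 m/8255 m) = 3300 kg/m³.

3300 kg/m³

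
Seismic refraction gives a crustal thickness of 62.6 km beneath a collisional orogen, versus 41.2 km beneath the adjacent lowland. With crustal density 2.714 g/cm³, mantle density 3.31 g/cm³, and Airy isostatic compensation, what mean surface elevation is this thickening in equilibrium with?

3.85 km

Excess crust Δ = 62.6 km − 41.2 km = 21.4 km, split between elevation h and root r with h + r = Δ.
Airy balance ρ_c h = (ρ_m − ρ_c) r gives r = h ρ_c/(ρ_m − ρ_c), so h (1 + ρ_c/(ρ_m − ρ_c)) = Δ, i.e. h = Δ (ρ_m − ρ_c)/ρ_m.
h = 21.4 km × 0.596/3.31 = 3.85 km.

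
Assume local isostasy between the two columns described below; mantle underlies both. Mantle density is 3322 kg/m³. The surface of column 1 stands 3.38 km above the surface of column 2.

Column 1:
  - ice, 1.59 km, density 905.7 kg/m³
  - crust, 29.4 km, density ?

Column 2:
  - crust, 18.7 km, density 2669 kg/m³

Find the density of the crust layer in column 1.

2660 kg/m³

Take the compensation level at the base of the deeper column (depth z_c below the surface of column 1) and equate Σ ρ_i t_i down to z_c; mantle fills any gap and the z_c terms cancel.
Column 1: 1.59×905.7 + 29.4×ρ + (z_c − 30.99)×3322
Column 2: 3.38×0 + 18.7×2669 + (z_c − 3.38 − 18.7)×3322
The z_c×3322 term appears on both sides and cancels. Collect the known terms of each column as K = Σ(ρt)_known − 3322 × (depth of known layers): K_1 = 1440.063 − 3322×30.99 = −101508.717; K_2 = 49910.3 − 3322×(3.38 + 18.7) = −23439.46.
Balance: K_1 + 29.4×ρ = K_2, so ρ = (K_2 − K_1)/29.4 = 78069.3/29.4 = 2660 kg/m³.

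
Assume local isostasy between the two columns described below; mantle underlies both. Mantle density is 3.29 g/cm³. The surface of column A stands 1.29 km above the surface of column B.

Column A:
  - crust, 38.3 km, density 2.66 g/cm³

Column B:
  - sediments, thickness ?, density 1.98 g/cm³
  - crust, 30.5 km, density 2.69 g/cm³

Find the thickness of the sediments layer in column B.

Take the compensation level at the base of the deeper column (depth z_c below the surface of column A) and equate Σ ρ_i t_i down to z_c; mantle fills any gap and the z_c terms cancel.
Column A: 38.3×2.66 + (z_c − 38.3)×3.29
Column B: 1.29×0 + x×1.98 + 30.5×2.69 + (z_c − 1.29 − 30.5 − x)×3.29
The z_c×3.29 term appears on both sides and cancels. Collect the known terms of each column as K = Σ(ρt)_known − 3.29 × (depth of known layers): K_A = 101.878 − 3.29×38.3 = −24.129; K_B = 82.045 − 3.29×(1.29 + 30.5) = −22.5441.
Balance: K_A = K_B − x×(3.29 − 1.98), so x = (K_B − K_A)/(3.29 − 1.98) = 1.5849/1.31 = 1.21 km.

1.21 km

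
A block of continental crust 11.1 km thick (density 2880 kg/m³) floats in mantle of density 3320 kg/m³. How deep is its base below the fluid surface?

Draft d = t ρ_obj/ρ_fluid = 11.1 km × 2880/3320 = 9.63 km.

9.63 km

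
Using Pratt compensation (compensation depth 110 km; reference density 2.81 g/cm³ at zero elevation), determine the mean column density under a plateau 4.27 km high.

Pratt balance: ρ_ref D = ρ (D + h).
ρ = ρ_ref D/(D + h) = 2.81 × 110 km/(110 km + 4.27 km) = 2.7 g/cm³.

2.7 g/cm³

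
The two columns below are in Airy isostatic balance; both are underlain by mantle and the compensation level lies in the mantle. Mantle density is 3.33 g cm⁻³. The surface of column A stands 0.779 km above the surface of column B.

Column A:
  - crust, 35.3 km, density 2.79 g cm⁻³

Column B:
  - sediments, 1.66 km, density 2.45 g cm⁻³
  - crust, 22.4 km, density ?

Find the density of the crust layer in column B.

Take the compensation level at the base of the deeper column (depth z_c below the surface of column A) and equate Σ ρ_i t_i down to z_c; mantle fills any gap and the z_c terms cancel.
Column A: 35.3×2.79 + (z_c − 35.3)×3.33
Column B: 0.779×0 + 1.66×2.45 + 22.4×ρ + (z_c − 0.779 − 24.06)×3.33
The z_c×3.33 term appears on both sides and cancels. Collect the known terms of each column as K = Σ(ρt)_known − 3.33 × (depth of known layers): K_A = 98.487 − 3.33×35.3 = −19.062; K_B = 4.067 − 3.33×(0.779 + 24.06) = −78.64687.
Balance: K_A = K_B + 22.4×ρ, so ρ = (K_A − K_B)/22.4 = 59.5849/22.4 = 2.66 g cm⁻³.

2.66 g cm⁻³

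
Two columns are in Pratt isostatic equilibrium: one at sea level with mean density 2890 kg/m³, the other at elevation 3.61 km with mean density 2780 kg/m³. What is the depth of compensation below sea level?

ρ_ref D = ρ (D + h) → D (ρ_ref − ρ) = ρ h.
D = ρ h/(ρ_ref − ρ) = 2780 × 3.61 km/(2890 − 2780) = 91.2 km.

91.2 km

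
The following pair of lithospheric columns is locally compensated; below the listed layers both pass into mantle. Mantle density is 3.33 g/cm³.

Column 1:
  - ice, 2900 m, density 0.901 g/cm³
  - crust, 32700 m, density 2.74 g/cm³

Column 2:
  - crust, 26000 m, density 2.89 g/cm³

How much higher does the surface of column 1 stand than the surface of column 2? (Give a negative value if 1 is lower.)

For any compensation level in the mantle, the mantle terms cancel and isostasy reduces to e = (Σt_1 − Σt_2) − (Σ(ρt)_1 − Σ(ρt)_2) / ρ_m.
Σt_1 = 35600 m; Σt_2 = 26000 m; Σ(ρt)_1 = 92210.9; Σ(ρt)_2 = 75140 (in m·g/cm³).
e = (35600 − 26000) − (92210.9 − 75140) / 3.33 = 4470 m.

4470 m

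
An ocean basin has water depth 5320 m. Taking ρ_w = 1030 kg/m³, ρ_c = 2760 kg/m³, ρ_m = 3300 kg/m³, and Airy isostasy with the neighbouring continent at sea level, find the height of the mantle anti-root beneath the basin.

17000 m

Isostatic balance requires: replacing crust with seawater at the top is compensated by replacing crust with mantle at the base: d (ρ_c − ρ_w) = a (ρ_m − ρ_c).
a = d (ρ_c − ρ_w)/(ρ_m − ρ_c) = 5320 m × 1730/540 = 17000 m.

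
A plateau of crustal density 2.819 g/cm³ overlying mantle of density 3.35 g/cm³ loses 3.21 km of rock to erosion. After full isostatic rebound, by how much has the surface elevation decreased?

Rebound u = e ρ_c/ρ_m = 3.21 km × 2.819/3.35 = 2.701 km.
Net surface drop = e − u = 3.21 km − 2.701 km = e (ρ_m − ρ_c)/ρ_m = 0.509 km.

0.509 km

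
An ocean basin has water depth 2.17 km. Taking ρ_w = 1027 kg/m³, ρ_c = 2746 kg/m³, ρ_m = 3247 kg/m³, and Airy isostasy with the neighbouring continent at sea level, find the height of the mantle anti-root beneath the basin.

7.45 km

In Airy isostatic equilibrium: replacing crust with seawater at the top is compensated by replacing crust with mantle at the base: d (ρ_c − ρ_w) = a (ρ_m − ρ_c).
a = d (ρ_c − ρ_w)/(ρ_m − ρ_c) = 2.17 km × 1719/501 = 7.45 km.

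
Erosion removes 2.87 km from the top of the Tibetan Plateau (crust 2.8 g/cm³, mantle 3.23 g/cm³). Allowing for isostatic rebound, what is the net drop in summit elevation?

Rebound u = e ρ_c/ρ_m = 2.87 km × 2.8/3.23 = 2.488 km.
Net surface drop = e − u = 2.87 km − 2.488 km = e (ρ_m − ρ_c)/ρ_m = 0.382 km.

0.382 km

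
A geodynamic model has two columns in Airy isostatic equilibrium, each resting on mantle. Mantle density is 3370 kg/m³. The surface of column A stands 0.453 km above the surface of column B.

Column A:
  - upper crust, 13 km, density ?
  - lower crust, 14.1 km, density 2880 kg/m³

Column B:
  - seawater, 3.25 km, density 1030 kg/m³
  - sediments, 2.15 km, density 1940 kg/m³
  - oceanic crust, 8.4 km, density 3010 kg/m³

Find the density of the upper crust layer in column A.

Take the compensation level at the base of the deeper column (depth z_c below the surface of column A) and equate Σ ρ_i t_i down to z_c; mantle fills any gap and the z_c terms cancel.
Column A: 13×ρ + 14.1×2880 + (z_c − 27.1)×3370
Column B: 0.453×0 + 3.25×1030 + 2.15×1940 + 8.4×3010 + (z_c − 0.453 − 13.8)×3370
The z_c×3370 term appears on both sides and cancels. Collect the known terms of each column as K = Σ(ρt)_known − 3370 × (depth of known layers): K_A = 40608 − 3370×27.1 = −50719; K_B = 32802.5 − 3370×(0.453 + 13.8) = −15230.11.
Balance: K_A + 13×ρ = K_B, so ρ = (K_B − K_A)/13 = 35488.9/13 = 2730 kg/m³.

2730 kg/m³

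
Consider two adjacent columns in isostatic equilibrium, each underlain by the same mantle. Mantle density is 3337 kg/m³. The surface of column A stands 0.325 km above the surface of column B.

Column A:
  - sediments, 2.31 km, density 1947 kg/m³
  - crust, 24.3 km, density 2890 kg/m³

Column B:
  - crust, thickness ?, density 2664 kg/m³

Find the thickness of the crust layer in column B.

Take the compensation level at the base of the deeper column (depth z_c below the surface of column A) and equate Σ ρ_i t_i down to z_c; mantle fills any gap and the z_c terms cancel.
Column A: 2.31×1947 + 24.3×2890 + (z_c − 26.61)×3337
Column B: 0.325×0 + x×2664 + (z_c − 0.325 − 0 − x)×3337
The z_c×3337 term appears on both sides and cancels. Collect the known terms of each column as K = Σ(ρt)_known − 3337 × (depth of known layers): K_A = 74724.57 − 3337×26.61 = −14073; K_B = 0 − 3337×(0.325 + 0) = −1084.525.
Balance: K_A = K_B − x×(3337 − 2664), so x = (K_B − K_A)/(3337 − 2664) = 12988.5/673 = 19.3 km.

19.3 km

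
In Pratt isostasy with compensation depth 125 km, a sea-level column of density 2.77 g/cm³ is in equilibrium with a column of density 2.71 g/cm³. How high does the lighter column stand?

ρ_ref D = ρ (D + h) → h = D (ρ_ref − ρ)/ρ.
h = 125 km × (2.77 − 2.71)/2.71 = 2.77 km.

2.77 km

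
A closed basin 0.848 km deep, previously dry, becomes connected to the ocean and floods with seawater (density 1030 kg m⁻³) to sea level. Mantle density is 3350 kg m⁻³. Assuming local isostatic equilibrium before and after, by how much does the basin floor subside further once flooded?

0.376 km

After flooding the water column is d + s deep. Its weight must equal the weight of mantle displaced by the extra subsidence s: (d + s) ρ_w = s ρ_m.
s = d ρ_w / (ρ_m − ρ_w) = 0.848 km × 1030/(3350 − 1030) = 0.376 km.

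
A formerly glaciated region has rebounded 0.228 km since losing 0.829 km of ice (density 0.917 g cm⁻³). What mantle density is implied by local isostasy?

3.33 g cm⁻³

ρ_m = ρ_ice t / u = 0.917 × 0.829 km/0.228 km = 3.33 g cm⁻³.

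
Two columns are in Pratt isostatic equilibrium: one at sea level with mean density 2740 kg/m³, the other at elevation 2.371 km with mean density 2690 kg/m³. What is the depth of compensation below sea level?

ρ_ref D = ρ (D + h) → D (ρ_ref − ρ) = ρ h.
D = ρ h/(ρ_ref − ρ) = 2690 × 2.371 km/(2740 − 2690) = 128 km.

128 km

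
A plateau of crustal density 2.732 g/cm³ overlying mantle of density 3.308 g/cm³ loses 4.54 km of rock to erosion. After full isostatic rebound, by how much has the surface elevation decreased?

Rebound u = e ρ_c/ρ_m = 4.54 km × 2.732/3.308 = 3.749 km.
Net surface drop = e − u = 4.54 km − 3.749 km = e (ρ_m − ρ_c)/ρ_m = 0.791 km.

0.791 km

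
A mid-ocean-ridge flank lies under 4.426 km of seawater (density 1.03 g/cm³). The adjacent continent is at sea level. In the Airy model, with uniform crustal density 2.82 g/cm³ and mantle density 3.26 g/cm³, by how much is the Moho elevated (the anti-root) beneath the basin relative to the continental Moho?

Equating mass per unit area of the two columns: replacing crust with seawater at the top is compensated by replacing crust with mantle at the base: d (ρ_c − ρ_w) = a (ρ_m − ρ_c).
a = d (ρ_c − ρ_w)/(ρ_m − ρ_c) = 4.426 km × 1.79/0.44 = 18 km.

18 km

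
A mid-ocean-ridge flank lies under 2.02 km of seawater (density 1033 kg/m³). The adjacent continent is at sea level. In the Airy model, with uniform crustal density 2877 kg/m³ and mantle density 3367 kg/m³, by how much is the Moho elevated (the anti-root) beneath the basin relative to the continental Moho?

7.6 km

For local isostatic compensation: replacing crust with seawater at the top is compensated by replacing crust with mantle at the base: d (ρ_c − ρ_w) = a (ρ_m − ρ_c).
a = d (ρ_c − ρ_w)/(ρ_m − ρ_c) = 2.02 km × 1844/490 = 7.6 km.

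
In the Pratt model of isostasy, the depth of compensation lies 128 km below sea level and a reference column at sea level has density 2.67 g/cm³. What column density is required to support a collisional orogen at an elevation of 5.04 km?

2.57 g/cm³

Pratt balance: ρ_ref D = ρ (D + h).
ρ = ρ_ref D/(D + h) = 2.67 × 128 km/(128 km + 5.04 km) = 2.57 g/cm³.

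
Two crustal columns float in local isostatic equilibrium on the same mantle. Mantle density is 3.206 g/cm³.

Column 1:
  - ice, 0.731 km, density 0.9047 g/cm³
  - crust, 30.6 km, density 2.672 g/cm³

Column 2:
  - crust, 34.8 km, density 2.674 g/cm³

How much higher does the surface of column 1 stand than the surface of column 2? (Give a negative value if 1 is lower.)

For any compensation level in the mantle, the mantle terms cancel and isostasy reduces to e = (Σt_1 − Σt_2) − (Σ(ρt)_1 − Σ(ρt)_2) / ρ_m.
Σt_1 = 31.331 km; Σt_2 = 34.8 km; Σ(ρt)_1 = 82.4245357; Σ(ρt)_2 = 93.0552 (in km·g/cm³).
e = (31.331 − 34.8) − (82.4245357 − 93.0552) / 3.206 = −0.153 km.

−0.153 km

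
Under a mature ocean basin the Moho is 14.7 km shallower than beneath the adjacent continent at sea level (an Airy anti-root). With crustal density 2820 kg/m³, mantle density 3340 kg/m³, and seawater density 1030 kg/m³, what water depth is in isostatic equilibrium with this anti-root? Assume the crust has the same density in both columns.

4.27 km

Replacing a thickness d of crust by seawater at the top must be balanced by replacing crust with mantle at the base: d (ρ_c − ρ_w) = a (ρ_m − ρ_c).
d = a (ρ_m − ρ_c)/(ρ_c − ρ_w) = 14.7 km × 520/1790 = 4.27 km.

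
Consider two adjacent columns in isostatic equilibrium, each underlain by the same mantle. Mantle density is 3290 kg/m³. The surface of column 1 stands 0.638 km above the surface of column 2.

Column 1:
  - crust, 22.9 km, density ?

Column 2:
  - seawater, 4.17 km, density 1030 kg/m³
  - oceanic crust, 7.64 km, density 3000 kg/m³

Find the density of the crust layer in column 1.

2690 kg/m³

Take the compensation level at the base of the deeper column (depth z_c below the surface of column 1) and equate Σ ρ_i t_i down to z_c; mantle fills any gap and the z_c terms cancel.
Column 1: 22.9×ρ + (z_c − 22.9)×3290
Column 2: 0.638×0 + 4.17×1030 + 7.64×3000 + (z_c − 0.638 − 11.81)×3290
The z_c×3290 term appears on both sides and cancels. Collect the known terms of each column as K = Σ(ρt)_known − 3290 × (depth of known layers): K_1 = 0 − 3290×22.9 = −75341; K_2 = 27215.1 − 3290×(0.638 + 11.81) = −13738.82.
Balance: K_1 + 22.9×ρ = K_2, so ρ = (K_2 − K_1)/22.9 = 61602.2/22.9 = 2690 kg/m³.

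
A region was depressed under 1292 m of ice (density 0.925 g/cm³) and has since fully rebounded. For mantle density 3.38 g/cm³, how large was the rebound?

Removing the load lets mantle flow back in; uplift u satisfies ρ_ice t = ρ_m u.
u = t ρ_ice/ρ_m = 1292 m × 0.925/3.38 = 354 m.

354 m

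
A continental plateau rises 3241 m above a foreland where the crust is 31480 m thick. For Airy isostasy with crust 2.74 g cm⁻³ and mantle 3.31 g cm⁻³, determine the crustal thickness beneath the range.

Root depth r = h ρ_c / (ρ_m − ρ_c) = 3241 m × 2.74 / 0.57 = 15580 m.
Total thickness = T + h + r = 31480 m + 3241 m + 15580 m = 50300 m.

50300 m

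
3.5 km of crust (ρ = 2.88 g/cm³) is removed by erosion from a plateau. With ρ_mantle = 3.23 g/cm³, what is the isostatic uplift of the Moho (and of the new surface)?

3.12 km

Unloading: uplift u = e ρ_c/ρ_m = 3.5 km × 2.88/3.23 = 3.12 km.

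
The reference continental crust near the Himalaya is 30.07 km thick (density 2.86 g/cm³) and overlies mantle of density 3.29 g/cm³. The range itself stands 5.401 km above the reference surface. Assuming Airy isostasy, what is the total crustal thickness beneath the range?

71.4 km

Root depth r = h ρ_c / (ρ_m − ρ_c) = 5.401 km × 2.86 / 0.43 = 35.92 km.
Total thickness = T + h + r = 30.07 km + 5.401 km + 35.92 km = 71.4 km.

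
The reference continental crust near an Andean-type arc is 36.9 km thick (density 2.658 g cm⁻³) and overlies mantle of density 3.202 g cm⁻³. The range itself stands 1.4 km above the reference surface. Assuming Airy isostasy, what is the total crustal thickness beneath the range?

45.1 km

Root depth r = h ρ_c / (ρ_m − ρ_c) = 1.4 km × 2.658 / 0.544 = 6.84 km.
Total thickness = T + h + r = 36.9 km + 1.4 km + 6.84 km = 45.1 km.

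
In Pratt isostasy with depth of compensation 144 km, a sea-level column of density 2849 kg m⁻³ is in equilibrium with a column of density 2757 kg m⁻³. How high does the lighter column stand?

4.81 km

ρ_ref D = ρ (D + h) → h = D (ρ_ref − ρ)/ρ.
h = 144 km × (2849 − 2757)/2757 = 4.81 km.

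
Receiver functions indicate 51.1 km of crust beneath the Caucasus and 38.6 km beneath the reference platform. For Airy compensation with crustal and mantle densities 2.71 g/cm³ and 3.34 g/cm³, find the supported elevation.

2.36 km

Excess crust Δ = 51.1 km − 38.6 km = 12.5 km, split between elevation h and root r with h + r = Δ.
Airy balance ρ_c h = (ρ_m − ρ_c) r gives r = h ρ_c/(ρ_m − ρ_c), so h (1 + ρ_c/(ρ_m − ρ_c)) = Δ, i.e. h = Δ (ρ_m − ρ_c)/ρ_m.
h = 12.5 km × 0.63/3.34 = 2.36 km.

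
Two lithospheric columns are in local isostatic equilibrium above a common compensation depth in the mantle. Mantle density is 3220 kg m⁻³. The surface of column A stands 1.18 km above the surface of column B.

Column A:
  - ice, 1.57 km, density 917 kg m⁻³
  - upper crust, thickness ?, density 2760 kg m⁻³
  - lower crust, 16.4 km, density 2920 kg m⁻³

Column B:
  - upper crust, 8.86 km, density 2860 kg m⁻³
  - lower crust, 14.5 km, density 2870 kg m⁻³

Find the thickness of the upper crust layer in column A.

7.67 km

Take the compensation level at the base of the deeper column (depth z_c below the surface of column A) and equate Σ ρ_i t_i down to z_c; mantle fills any gap and the z_c terms cancel.
Column A: 1.57×917 + x×2760 + 16.4×2920 + (z_c − 17.97 − x)×3220
Column B: 1.18×0 + 8.86×2860 + 14.5×2870 + (z_c − 1.18 − 23.36)×3220
The z_c×3220 term appears on both sides and cancels. Collect the known terms of each column as K = Σ(ρt)_known − 3220 × (depth of known layers): K_A = 49327.69 − 3220×17.97 = −8535.71; K_B = 66954.6 − 3220×(1.18 + 23.36) = −12064.2.
Balance: K_A − x×(3220 − 2760) = K_B, so x = (K_A − K_B)/(3220 − 2760) = 3528.49/460 = 7.67 km.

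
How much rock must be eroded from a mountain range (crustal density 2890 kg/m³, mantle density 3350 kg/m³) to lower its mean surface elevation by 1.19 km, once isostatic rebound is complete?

8.67 km

Net drop Δ = e − u = e − e ρ_c/ρ_m = e (ρ_m − ρ_c)/ρ_m.
e = Δ ρ_m/(ρ_m − ρ_c) = 1.19 km × 3350/460 = 8.67 km.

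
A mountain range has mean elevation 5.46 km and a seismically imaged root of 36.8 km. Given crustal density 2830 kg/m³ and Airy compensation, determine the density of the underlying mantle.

Airy balance: ρ_c h = (ρ_m − ρ_c) r → ρ_m = ρ_c (1 + h/r).
ρ_m = 2830 × (1 + 5.46 km/36.8 km) = 3250 kg/m³.

3250 kg/m³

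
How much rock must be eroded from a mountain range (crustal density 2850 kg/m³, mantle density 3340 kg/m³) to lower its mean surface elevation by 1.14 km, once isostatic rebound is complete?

7.77 km

Net drop Δ = e − u = e − e ρ_c/ρ_m = e (ρ_m − ρ_c)/ρ_m.
e = Δ ρ_m/(ρ_m − ρ_c) = 1.14 km × 3340/490 = 7.77 km.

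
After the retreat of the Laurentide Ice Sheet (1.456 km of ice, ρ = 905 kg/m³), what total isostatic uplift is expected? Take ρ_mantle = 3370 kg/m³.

Removing the load lets mantle flow back in; uplift u satisfies ρ_ice t = ρ_m u.
u = t ρ_ice/ρ_m = 1.456 km × 905/3370 = 0.391 km.

0.391 km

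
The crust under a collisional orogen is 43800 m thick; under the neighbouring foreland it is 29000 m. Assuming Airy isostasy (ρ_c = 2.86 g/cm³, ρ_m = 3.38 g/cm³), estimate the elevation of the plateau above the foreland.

2280 m

Excess crust Δ = 43800 m − 29000 m = 14800 m, split between elevation h and root r with h + r = Δ.
Airy balance ρ_c h = (ρ_m − ρ_c) r gives r = h ρ_c/(ρ_m − ρ_c), so h (1 + ρ_c/(ρ_m − ρ_c)) = Δ, i.e. h = Δ (ρ_m − ρ_c)/ρ_m.
h = 14800 m × 0.52/3.38 = 2280 m.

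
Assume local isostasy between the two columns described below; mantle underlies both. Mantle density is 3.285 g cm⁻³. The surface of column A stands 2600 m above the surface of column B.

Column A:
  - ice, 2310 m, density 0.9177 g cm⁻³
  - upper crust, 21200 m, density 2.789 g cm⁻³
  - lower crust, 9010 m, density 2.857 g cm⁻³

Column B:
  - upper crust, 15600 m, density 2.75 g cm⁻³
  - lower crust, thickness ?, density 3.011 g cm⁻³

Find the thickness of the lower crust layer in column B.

10800 m

Take the compensation level at the base of the deeper column (depth z_c below the surface of column A) and equate Σ ρ_i t_i down to z_c; mantle fills any gap and the z_c terms cancel.
Column A: 2310×0.9177 + 21200×2.789 + 9010×2.857 + (z_c − 32520)×3.285
Column B: 2600×0 + 15600×2.75 + x×3.011 + (z_c − 2600 − 15600 − x)×3.285
The z_c×3.285 term appears on both sides and cancels. Collect the known terms of each column as K = Σ(ρt)_known − 3.285 × (depth of known layers): K_A = 86988.257 − 3.285×32520 = −19839.943; K_B = 42900 − 3.285×(2600 + 15600) = −16887.
Balance: K_A = K_B − x×(3.285 − 3.011), so x = (K_B − K_A)/(3.285 − 3.011) = 2952.94/0.274 = 10800 m.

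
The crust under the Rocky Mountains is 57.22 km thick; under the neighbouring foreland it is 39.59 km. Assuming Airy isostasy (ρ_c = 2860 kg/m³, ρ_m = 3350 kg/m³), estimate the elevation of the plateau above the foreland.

Excess crust Δ = 57.22 km − 39.59 km = 17.63 km, split between elevation h and root r with h + r = Δ.
Airy balance ρ_c h = (ρ_m − ρ_c) r gives r = h ρ_c/(ρ_m − ρ_c), so h (1 + ρ_c/(ρ_m − ρ_c)) = Δ, i.e. h = Δ (ρ_m − ρ_c)/ρ_m.
h = 17.63 km × 490/3350 = 2.58 km.

2.58 km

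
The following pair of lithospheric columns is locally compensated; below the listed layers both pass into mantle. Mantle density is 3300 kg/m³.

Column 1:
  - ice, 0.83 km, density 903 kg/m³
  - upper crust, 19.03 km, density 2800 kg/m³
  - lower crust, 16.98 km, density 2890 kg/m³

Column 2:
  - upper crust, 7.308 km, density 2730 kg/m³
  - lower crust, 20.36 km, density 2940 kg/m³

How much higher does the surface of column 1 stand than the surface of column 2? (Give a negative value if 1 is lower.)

For any compensation level in the mantle, the mantle terms cancel and isostasy reduces to e = (Σt_1 − Σt_2) − (Σ(ρt)_1 − Σ(ρt)_2) / ρ_m.
Σt_1 = 36.84 km; Σt_2 = 27.668 km; Σ(ρt)_1 = 103105.69; Σ(ρt)_2 = 79809.24 (in km·kg/m³).
e = (36.84 − 27.668) − (103105.69 − 79809.24) / 3300 = 2.11 km.

2.11 km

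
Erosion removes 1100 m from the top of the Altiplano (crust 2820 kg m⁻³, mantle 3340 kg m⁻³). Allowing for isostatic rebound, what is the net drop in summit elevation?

171 m

Rebound u = e ρ_c/ρ_m = 1100 m × 2820/3340 = 928.7 m.
Net surface drop = e − u = 1100 m − 928.7 m = e (ρ_m − ρ_c)/ρ_m = 171 m.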